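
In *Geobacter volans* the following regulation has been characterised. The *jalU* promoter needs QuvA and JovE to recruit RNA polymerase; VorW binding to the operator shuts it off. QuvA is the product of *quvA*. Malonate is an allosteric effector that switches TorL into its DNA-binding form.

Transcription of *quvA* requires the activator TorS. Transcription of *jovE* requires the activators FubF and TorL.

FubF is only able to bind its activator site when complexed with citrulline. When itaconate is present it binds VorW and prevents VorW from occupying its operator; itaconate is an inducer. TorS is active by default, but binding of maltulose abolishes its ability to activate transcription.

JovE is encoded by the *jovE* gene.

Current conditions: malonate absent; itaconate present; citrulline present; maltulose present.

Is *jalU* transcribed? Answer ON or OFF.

Itaconate is present, so VorW is inactive.
Maltulose is present, so TorS is inactive.
Required activator TorS is absent, so *quvA* is not transcribed.
So QuvA is not produced.
Citrulline is present, so FubF is active.
Malonate is absent, so TorL is inactive.
Required activator TorL is absent, so *jovE* is not transcribed.
So JovE is not produced.
Required activator QuvA is absent, so *jalU* is not transcribed.

OFF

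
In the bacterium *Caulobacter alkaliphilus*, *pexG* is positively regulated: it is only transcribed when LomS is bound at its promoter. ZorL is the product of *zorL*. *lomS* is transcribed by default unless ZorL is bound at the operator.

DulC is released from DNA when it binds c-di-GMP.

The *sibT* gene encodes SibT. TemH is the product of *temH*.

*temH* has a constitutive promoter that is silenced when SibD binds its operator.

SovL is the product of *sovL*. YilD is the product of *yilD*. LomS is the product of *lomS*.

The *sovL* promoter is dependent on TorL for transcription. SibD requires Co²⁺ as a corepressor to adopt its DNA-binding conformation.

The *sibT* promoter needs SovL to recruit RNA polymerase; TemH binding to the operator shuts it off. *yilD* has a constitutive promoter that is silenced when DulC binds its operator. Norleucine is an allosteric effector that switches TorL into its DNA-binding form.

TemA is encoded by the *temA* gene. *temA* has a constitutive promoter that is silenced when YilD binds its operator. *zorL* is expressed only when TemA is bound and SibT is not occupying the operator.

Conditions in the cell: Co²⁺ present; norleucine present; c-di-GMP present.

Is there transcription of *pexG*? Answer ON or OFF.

c-di-GMP is present, so DulC is inactive.
With no repressor bound, *yilD* is transcribed.
So YilD is produced and active.
With repressor YilD bound, *temA* is not transcribed.
So TemA is not produced.
Norleucine is present, so TorL is active.
No repressor is bound and TorL is active, so *sovL* is transcribed.
So SovL is produced and active.
Co²⁺ is present, so SibD is active.
With repressor SibD bound, *temH* is not transcribed.
So TemH is not produced.
No repressor is bound and SovL is active, so *sibT* is transcribed.
So SibT is produced and active.
With repressor SibT bound, *zorL* is not transcribed.
So ZorL is not produced.
With no repressor bound, *lomS* is transcribed.
So LomS is produced and active.
No repressor is bound and LomS is active, so *pexG* is transcribed.

ON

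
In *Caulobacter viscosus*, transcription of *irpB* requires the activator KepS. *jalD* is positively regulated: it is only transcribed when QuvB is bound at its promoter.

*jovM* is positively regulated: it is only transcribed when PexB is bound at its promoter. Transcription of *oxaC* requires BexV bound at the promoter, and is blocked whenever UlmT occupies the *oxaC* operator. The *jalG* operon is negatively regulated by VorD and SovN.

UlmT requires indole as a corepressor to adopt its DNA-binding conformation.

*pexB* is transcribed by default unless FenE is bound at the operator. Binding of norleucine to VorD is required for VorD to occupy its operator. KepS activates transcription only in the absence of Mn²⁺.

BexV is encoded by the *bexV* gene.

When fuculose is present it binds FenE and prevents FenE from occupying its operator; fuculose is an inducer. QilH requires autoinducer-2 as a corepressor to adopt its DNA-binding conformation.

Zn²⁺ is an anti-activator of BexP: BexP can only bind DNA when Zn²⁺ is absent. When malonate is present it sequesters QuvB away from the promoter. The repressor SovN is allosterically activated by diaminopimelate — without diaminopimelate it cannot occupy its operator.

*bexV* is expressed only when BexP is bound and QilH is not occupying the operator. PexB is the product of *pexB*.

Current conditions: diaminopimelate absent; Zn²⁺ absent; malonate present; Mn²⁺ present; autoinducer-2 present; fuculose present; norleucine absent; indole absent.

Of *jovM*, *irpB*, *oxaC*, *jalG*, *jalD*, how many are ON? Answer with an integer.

Fuculose is present, so FenE is inactive.
With no repressor bound, *pexB* is transcribed.
So PexB is produced and active.
No repressor is bound and PexB is active, so *jovM* is transcribed.
→ *jovM* is ON.
Mn²⁺ is present, so KepS is inactive.
Required activator KepS is absent, so *irpB* is not transcribed.
→ *irpB* is OFF.
Zn²⁺ is absent, so BexP is active.
Autoinducer-2 is present, so QilH is active.
With repressor QilH bound, *bexV* is not transcribed.
So BexV is not produced.
Indole is absent, so UlmT is inactive.
Required activator BexV is absent, so *oxaC* is not transcribed.
→ *oxaC* is OFF.
Norleucine is absent, so VorD is inactive.
Diaminopimelate is absent, so SovN is inactive.
With no repressor bound, *jalG* is transcribed.
→ *jalG* is ON.
Malonate is present, so QuvB is inactive.
Required activator QuvB is absent, so *jalD* is not transcribed.
→ *jalD* is OFF.
2 of the 5 genes are transcribed.

2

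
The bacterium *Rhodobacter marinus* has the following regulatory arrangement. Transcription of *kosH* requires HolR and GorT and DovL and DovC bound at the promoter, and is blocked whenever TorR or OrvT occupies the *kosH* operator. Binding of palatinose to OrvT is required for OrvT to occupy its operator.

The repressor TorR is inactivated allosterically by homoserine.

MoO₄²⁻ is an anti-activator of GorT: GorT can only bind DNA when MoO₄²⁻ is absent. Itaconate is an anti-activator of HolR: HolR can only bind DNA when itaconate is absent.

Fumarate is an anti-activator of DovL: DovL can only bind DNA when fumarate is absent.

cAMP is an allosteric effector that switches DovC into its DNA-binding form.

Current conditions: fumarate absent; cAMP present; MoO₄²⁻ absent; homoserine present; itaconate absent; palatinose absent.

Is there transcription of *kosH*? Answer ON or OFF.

ON

Itaconate is absent, so HolR is active.
Homoserine is present, so TorR is inactive.
MoO₄²⁻ is absent, so GorT is active.
Fumarate is absent, so DovL is active.
Palatinose is absent, so OrvT is inactive.
cAMP is present, so DovC is active.
No repressor is bound and HolR and GorT and DovL and DovC are active, so *kosH* is transcribed.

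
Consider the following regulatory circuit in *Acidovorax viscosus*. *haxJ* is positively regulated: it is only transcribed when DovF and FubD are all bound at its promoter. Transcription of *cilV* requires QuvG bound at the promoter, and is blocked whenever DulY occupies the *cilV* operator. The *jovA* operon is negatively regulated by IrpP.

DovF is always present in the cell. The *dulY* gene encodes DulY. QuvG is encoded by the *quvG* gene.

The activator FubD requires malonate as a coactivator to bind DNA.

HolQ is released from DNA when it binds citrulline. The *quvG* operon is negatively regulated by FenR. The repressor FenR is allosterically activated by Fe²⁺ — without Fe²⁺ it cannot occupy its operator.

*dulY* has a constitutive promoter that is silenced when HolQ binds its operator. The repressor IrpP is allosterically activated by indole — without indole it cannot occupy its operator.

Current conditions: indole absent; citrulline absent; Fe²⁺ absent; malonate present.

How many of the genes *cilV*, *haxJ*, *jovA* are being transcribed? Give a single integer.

3

Fe²⁺ is absent, so FenR is inactive.
With no repressor bound, *quvG* is transcribed.
So QuvG is produced and active.
Citrulline is absent, so HolQ is active.
With repressor HolQ bound, *dulY* is not transcribed.
So DulY is not produced.
No repressor is bound and QuvG is active, so *cilV* is transcribed.
→ *cilV* is ON.
DovF is produced constitutively and is active.
Malonate is present, so FubD is active.
No repressor is bound and DovF and FubD are active, so *haxJ* is transcribed.
→ *haxJ* is ON.
Indole is absent, so IrpP is inactive.
With no repressor bound, *jovA* is transcribed.
→ *jovA* is ON.
3 of the 3 genes are transcribed.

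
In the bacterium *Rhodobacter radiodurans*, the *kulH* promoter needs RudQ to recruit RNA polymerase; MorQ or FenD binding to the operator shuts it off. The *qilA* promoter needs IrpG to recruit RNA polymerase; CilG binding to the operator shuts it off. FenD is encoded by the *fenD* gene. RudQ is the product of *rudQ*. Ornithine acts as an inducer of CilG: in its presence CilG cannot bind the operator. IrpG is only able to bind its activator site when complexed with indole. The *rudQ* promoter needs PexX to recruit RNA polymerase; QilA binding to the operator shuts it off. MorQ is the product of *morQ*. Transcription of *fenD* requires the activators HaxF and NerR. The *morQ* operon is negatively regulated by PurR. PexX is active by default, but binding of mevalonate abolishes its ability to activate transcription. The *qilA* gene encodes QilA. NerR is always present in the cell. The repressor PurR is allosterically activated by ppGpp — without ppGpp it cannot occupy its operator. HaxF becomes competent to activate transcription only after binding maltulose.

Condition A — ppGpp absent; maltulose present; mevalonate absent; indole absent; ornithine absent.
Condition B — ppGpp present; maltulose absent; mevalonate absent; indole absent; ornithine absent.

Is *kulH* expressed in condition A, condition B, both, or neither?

Condition A:
ppGpp is absent, so PurR is inactive.
With no repressor bound, *morQ* is transcribed.
So MorQ is produced and active.
Maltulose is present, so HaxF is active.
NerR is produced constitutively and is active.
No repressor is bound and HaxF and NerR are active, so *fenD* is transcribed.
So FenD is produced and active.
Mevalonate is absent, so PexX is active.
Indole is absent, so IrpG is inactive.
Ornithine is absent, so CilG is active.
With repressor CilG bound, *qilA* is not transcribed.
So QilA is not produced.
No repressor is bound and PexX is active, so *rudQ* is transcribed.
So RudQ is produced and active.
With repressor MorQ bound, *kulH* is not transcribed.
→ *kulH* is OFF in A.
Condition B:
ppGpp is present, so PurR is active.
With repressor PurR bound, *morQ* is not transcribed.
So MorQ is not produced.
Maltulose is absent, so HaxF is inactive.
NerR is produced constitutively and is active.
Required activator HaxF is absent, so *fenD* is not transcribed.
So FenD is not produced.
Mevalonate is absent, so PexX is active.
Indole is absent, so IrpG is inactive.
Ornithine is absent, so CilG is active.
With repressor CilG bound, *qilA* is not transcribed.
So QilA is not produced.
No repressor is bound and PexX is active, so *rudQ* is transcribed.
So RudQ is produced and active.
No repressor is bound and RudQ is active, so *kulH* is transcribed.
→ *kulH* is ON in B.

B only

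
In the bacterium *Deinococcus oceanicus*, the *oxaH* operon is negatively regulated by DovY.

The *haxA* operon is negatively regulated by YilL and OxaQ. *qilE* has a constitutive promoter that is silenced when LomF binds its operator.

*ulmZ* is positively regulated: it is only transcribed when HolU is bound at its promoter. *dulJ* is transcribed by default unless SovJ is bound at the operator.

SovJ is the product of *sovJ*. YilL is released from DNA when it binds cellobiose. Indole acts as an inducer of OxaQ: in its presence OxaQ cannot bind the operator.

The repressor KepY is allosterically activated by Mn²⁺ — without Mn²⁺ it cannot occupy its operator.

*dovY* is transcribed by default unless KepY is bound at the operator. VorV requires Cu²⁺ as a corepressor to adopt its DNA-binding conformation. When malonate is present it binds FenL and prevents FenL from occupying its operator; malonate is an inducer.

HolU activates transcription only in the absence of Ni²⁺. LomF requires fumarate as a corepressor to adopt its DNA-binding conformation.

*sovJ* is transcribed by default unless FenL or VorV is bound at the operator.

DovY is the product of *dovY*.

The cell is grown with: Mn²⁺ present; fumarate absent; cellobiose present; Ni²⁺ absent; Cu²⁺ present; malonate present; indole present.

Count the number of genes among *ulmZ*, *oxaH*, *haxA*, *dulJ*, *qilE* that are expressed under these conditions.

5

Ni²⁺ is absent, so HolU is active.
No repressor is bound and HolU is active, so *ulmZ* is transcribed.
→ *ulmZ* is ON.
Mn²⁺ is present, so KepY is active.
With repressor KepY bound, *dovY* is not transcribed.
So DovY is not produced.
With no repressor bound, *oxaH* is transcribed.
→ *oxaH* is ON.
Cellobiose is present, so YilL is inactive.
Indole is present, so OxaQ is inactive.
With no repressor bound, *haxA* is transcribed.
→ *haxA* is ON.
Malonate is present, so FenL is inactive.
Cu²⁺ is present, so VorV is active.
With repressor VorV bound, *sovJ* is not transcribed.
So SovJ is not produced.
With no repressor bound, *dulJ* is transcribed.
→ *dulJ* is ON.
Fumarate is absent, so LomF is inactive.
With no repressor bound, *qilE* is transcribed.
→ *qilE* is ON.
5 of the 5 genes are transcribed.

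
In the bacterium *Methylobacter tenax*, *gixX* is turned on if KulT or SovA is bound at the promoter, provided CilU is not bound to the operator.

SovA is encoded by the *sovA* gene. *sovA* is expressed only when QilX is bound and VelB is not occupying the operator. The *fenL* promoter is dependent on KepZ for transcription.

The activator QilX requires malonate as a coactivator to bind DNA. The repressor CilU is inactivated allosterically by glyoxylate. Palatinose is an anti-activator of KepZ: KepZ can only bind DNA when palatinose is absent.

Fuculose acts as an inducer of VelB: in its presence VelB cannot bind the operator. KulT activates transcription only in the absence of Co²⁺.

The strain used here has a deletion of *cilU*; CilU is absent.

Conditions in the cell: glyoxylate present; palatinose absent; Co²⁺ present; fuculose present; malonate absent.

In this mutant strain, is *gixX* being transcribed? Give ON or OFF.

OFF

Co²⁺ is present, so KulT is inactive.
Fuculose is present, so VelB is inactive.
Malonate is absent, so QilX is inactive.
Required activator QilX is absent, so *sovA* is not transcribed.
So SovA is not produced.
CilU is non-functional in this strain, so it has no effect.
No activator is available at the *gixX* promoter, so *gixX* is not transcribed.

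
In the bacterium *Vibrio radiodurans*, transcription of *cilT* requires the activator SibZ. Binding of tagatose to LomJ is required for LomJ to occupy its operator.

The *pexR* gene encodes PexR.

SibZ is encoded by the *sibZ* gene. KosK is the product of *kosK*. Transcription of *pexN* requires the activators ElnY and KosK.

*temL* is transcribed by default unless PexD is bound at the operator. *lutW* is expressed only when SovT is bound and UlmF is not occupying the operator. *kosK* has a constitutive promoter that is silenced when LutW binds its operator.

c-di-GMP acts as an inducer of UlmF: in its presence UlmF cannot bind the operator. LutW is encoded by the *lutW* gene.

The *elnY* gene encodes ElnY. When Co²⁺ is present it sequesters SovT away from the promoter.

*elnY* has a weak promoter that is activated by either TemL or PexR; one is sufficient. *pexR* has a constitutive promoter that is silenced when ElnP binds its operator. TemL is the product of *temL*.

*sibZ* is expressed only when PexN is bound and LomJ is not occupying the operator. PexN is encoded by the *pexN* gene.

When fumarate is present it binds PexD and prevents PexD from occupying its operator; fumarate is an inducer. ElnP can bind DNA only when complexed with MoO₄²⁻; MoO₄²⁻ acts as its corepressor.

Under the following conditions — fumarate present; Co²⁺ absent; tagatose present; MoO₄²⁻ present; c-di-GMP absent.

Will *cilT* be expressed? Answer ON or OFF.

OFF

Fumarate is present, so PexD is inactive.
With no repressor bound, *temL* is transcribed.
So TemL is produced and active.
MoO₄²⁻ is present, so ElnP is active.
With repressor ElnP bound, *pexR* is not transcribed.
So PexR is not produced.
Activator TemL is present, so *elnY* is transcribed.
So ElnY is produced and active.
c-di-GMP is absent, so UlmF is active.
Co²⁺ is absent, so SovT is active.
With repressor UlmF bound, *lutW* is not transcribed.
So LutW is not produced.
With no repressor bound, *kosK* is transcribed.
So KosK is produced and active.
No repressor is bound and ElnY and KosK are active, so *pexN* is transcribed.
So PexN is produced and active.
Tagatose is present, so LomJ is active.
With repressor LomJ bound, *sibZ* is not transcribed.
So SibZ is not produced.
Required activator SibZ is absent, so *cilT* is not transcribed.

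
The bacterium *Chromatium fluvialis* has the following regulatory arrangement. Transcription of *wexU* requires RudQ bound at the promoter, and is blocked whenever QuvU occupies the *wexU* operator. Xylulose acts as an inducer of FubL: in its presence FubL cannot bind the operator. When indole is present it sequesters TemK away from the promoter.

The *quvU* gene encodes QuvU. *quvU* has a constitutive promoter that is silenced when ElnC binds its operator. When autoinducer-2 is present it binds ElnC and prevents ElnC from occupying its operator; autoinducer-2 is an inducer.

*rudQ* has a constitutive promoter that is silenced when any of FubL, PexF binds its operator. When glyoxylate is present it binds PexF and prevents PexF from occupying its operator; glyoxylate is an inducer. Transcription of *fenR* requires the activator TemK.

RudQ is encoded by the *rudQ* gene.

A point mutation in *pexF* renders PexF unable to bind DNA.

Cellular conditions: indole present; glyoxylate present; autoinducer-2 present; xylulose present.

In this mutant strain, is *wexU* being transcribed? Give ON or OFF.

OFF

Autoinducer-2 is present, so ElnC is inactive.
With no repressor bound, *quvU* is transcribed.
So QuvU is produced and active.
Xylulose is present, so FubL is inactive.
PexF is non-functional in this strain, so it has no effect.
With no repressor bound, *rudQ* is transcribed.
So RudQ is produced and active.
With repressor QuvU bound, *wexU* is not transcribed.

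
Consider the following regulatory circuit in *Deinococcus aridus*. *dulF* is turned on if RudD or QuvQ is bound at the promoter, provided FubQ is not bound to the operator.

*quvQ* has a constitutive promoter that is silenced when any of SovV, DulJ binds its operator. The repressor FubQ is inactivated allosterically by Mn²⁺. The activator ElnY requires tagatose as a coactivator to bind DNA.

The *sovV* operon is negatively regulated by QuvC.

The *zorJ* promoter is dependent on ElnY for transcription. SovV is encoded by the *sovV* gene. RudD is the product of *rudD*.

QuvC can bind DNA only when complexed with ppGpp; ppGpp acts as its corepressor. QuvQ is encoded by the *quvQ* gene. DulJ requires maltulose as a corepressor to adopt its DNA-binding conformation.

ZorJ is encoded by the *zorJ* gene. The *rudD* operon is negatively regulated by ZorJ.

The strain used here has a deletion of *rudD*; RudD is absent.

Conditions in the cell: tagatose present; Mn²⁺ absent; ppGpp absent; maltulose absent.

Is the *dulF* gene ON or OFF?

OFF

Mn²⁺ is absent, so FubQ is active.
RudD is non-functional in this strain, so it has no effect.
ppGpp is absent, so QuvC is inactive.
With no repressor bound, *sovV* is transcribed.
So SovV is produced and active.
Maltulose is absent, so DulJ is inactive.
With repressor SovV bound, *quvQ* is not transcribed.
So QuvQ is not produced.
With repressor FubQ bound, *dulF* is not transcribed.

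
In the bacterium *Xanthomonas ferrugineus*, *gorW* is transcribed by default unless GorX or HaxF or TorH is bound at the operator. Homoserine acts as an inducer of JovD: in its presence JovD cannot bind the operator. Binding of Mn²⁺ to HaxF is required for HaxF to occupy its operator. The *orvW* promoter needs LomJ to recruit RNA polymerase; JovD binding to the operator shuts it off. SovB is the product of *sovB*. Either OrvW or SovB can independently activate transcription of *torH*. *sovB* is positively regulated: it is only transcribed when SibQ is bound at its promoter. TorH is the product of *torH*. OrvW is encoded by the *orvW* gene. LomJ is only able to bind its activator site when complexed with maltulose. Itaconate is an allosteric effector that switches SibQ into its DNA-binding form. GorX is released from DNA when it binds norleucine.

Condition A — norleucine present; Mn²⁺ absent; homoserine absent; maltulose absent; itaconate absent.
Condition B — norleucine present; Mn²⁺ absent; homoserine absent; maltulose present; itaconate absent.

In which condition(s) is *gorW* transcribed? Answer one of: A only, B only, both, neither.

Condition A:
Norleucine is present, so GorX is inactive.
Mn²⁺ is absent, so HaxF is inactive.
Homoserine is absent, so JovD is active.
Maltulose is absent, so LomJ is inactive.
With repressor JovD bound, *orvW* is not transcribed.
So OrvW is not produced.
Itaconate is absent, so SibQ is inactive.
Required activator SibQ is absent, so *sovB* is not transcribed.
So SovB is not produced.
No activator is available at the *torH* promoter, so *torH* is not transcribed.
So TorH is not produced.
With no repressor bound, *gorW* is transcribed.
→ *gorW* is ON in A.
Condition B:
Norleucine is present, so GorX is inactive.
Mn²⁺ is absent, so HaxF is inactive.
Homoserine is absent, so JovD is active.
Maltulose is present, so LomJ is active.
With repressor JovD bound, *orvW* is not transcribed.
So OrvW is not produced.
Itaconate is absent, so SibQ is inactive.
Required activator SibQ is absent, so *sovB* is not transcribed.
So SovB is not produced.
No activator is available at the *torH* promoter, so *torH* is not transcribed.
So TorH is not produced.
With no repressor bound, *gorW* is transcribed.
→ *gorW* is ON in B.

both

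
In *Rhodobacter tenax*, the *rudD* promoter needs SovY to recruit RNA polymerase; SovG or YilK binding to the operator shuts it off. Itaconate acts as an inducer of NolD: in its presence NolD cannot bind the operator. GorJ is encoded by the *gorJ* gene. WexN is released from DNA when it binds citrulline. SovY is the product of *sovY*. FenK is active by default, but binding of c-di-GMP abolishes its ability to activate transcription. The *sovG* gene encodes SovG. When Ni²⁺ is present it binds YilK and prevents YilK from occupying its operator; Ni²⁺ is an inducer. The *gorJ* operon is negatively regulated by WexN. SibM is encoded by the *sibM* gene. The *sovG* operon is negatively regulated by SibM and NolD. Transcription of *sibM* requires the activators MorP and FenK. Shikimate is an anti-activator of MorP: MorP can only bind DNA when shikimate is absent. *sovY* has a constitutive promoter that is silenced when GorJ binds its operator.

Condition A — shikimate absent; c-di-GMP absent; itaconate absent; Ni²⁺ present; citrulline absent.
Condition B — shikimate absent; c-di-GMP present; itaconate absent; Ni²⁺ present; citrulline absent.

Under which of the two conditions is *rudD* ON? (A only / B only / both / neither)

Condition A:
Shikimate is absent, so MorP is active.
c-di-GMP is absent, so FenK is active.
No repressor is bound and MorP and FenK are active, so *sibM* is transcribed.
So SibM is produced and active.
Itaconate is absent, so NolD is active.
With repressor SibM bound, *sovG* is not transcribed.
So SovG is not produced.
Ni²⁺ is present, so YilK is inactive.
Citrulline is absent, so WexN is active.
With repressor WexN bound, *gorJ* is not transcribed.
So GorJ is not produced.
With no repressor bound, *sovY* is transcribed.
So SovY is produced and active.
No repressor is bound and SovY is active, so *rudD* is transcribed.
→ *rudD* is ON in A.
Condition B:
Shikimate is absent, so MorP is active.
c-di-GMP is present, so FenK is inactive.
Required activator FenK is absent, so *sibM* is not transcribed.
So SibM is not produced.
Itaconate is absent, so NolD is active.
With repressor NolD bound, *sovG* is not transcribed.
So SovG is not produced.
Ni²⁺ is present, so YilK is inactive.
Citrulline is absent, so WexN is active.
With repressor WexN bound, *gorJ* is not transcribed.
So GorJ is not produced.
With no repressor bound, *sovY* is transcribed.
So SovY is produced and active.
No repressor is bound and SovY is active, so *rudD* is transcribed.
→ *rudD* is ON in B.

both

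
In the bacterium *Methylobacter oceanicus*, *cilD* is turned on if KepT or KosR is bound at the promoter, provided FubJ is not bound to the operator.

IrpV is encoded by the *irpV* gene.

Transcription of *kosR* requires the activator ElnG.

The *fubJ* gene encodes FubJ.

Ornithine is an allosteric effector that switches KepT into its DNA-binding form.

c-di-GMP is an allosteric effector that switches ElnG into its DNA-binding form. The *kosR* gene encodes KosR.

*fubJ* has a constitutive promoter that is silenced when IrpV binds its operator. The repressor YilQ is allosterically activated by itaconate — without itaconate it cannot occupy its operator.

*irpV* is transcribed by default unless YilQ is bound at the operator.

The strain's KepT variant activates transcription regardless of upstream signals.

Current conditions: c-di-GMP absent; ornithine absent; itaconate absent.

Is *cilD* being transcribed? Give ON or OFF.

ON

Itaconate is absent, so YilQ is inactive.
With no repressor bound, *irpV* is transcribed.
So IrpV is produced and active.
With repressor IrpV bound, *fubJ* is not transcribed.
So FubJ is not produced.
KepT is constitutively active in this strain.
c-di-GMP is absent, so ElnG is inactive.
Required activator ElnG is absent, so *kosR* is not transcribed.
So KosR is not produced.
Activator KepT is present, so *cilD* is transcribed.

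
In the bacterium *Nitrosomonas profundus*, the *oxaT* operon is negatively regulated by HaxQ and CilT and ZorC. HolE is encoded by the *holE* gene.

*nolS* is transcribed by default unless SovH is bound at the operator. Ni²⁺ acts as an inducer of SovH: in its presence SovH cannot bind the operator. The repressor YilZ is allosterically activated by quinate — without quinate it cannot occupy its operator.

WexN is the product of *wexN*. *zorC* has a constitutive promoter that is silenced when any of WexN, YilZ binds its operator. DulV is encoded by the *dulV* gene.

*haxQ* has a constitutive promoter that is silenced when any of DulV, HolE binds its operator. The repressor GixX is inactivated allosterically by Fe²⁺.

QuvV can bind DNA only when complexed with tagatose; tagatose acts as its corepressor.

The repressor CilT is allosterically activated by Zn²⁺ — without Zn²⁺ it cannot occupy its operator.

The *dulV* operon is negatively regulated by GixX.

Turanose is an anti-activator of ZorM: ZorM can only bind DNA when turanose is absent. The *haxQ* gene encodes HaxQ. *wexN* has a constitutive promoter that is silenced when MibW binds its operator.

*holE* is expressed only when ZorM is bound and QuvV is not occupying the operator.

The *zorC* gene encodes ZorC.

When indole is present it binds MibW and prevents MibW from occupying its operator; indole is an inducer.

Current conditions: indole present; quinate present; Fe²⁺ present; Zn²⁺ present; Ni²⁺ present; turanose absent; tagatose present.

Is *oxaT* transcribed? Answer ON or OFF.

OFF

Fe²⁺ is present, so GixX is inactive.
With no repressor bound, *dulV* is transcribed.
So DulV is produced and active.
Tagatose is present, so QuvV is active.
Turanose is absent, so ZorM is active.
With repressor QuvV bound, *holE* is not transcribed.
So HolE is not produced.
With repressor DulV bound, *haxQ* is not transcribed.
So HaxQ is not produced.
Zn²⁺ is present, so CilT is active.
Indole is present, so MibW is inactive.
With no repressor bound, *wexN* is transcribed.
So WexN is produced and active.
Quinate is present, so YilZ is active.
With repressor WexN bound, *zorC* is not transcribed.
So ZorC is not produced.
With repressor CilT bound, *oxaT* is not transcribed.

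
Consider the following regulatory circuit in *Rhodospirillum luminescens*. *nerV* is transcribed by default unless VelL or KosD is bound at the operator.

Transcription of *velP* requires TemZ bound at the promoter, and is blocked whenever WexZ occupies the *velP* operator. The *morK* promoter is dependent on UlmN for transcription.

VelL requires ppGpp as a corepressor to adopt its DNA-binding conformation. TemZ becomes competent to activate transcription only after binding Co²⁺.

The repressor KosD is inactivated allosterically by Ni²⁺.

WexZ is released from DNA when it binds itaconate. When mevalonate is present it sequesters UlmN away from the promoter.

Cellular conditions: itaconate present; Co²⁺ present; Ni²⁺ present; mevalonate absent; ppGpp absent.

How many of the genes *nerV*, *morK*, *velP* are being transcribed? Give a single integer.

ppGpp is absent, so VelL is inactive.
Ni²⁺ is present, so KosD is inactive.
With no repressor bound, *nerV* is transcribed.
→ *nerV* is ON.
Mevalonate is absent, so UlmN is active.
No repressor is bound and UlmN is active, so *morK* is transcribed.
→ *morK* is ON.
Co²⁺ is present, so TemZ is active.
Itaconate is present, so WexZ is inactive.
No repressor is bound and TemZ is active, so *velP* is transcribed.
→ *velP* is ON.
3 of the 3 genes are transcribed.

3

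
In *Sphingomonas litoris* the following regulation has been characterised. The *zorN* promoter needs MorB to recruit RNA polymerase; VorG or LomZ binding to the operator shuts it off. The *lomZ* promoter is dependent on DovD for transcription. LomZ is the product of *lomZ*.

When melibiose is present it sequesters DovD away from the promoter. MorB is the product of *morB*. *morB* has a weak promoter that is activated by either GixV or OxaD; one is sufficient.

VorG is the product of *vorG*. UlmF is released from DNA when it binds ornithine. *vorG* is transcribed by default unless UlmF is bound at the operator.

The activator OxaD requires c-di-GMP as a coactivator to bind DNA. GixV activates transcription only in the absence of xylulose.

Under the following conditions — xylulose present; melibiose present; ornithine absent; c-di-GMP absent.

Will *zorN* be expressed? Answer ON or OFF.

Ornithine is absent, so UlmF is active.
With repressor UlmF bound, *vorG* is not transcribed.
So VorG is not produced.
Xylulose is present, so GixV is inactive.
c-di-GMP is absent, so OxaD is inactive.
No activator is available at the *morB* promoter, so *morB* is not transcribed.
So MorB is not produced.
Melibiose is present, so DovD is inactive.
Required activator DovD is absent, so *lomZ* is not transcribed.
So LomZ is not produced.
Required activator MorB is absent, so *zorN* is not transcribed.

OFF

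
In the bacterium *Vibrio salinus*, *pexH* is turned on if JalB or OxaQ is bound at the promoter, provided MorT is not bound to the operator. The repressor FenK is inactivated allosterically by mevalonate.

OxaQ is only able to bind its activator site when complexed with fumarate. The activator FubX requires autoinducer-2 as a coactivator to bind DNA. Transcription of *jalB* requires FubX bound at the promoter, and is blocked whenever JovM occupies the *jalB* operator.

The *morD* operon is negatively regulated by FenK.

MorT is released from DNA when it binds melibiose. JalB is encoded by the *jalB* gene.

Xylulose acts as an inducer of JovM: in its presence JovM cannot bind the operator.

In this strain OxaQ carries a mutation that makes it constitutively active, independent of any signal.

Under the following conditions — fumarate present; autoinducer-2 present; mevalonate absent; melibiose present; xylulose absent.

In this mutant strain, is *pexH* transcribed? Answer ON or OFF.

Xylulose is absent, so JovM is active.
Autoinducer-2 is present, so FubX is active.
With repressor JovM bound, *jalB* is not transcribed.
So JalB is not produced.
Melibiose is present, so MorT is inactive.
OxaQ is constitutively active in this strain.
Activator OxaQ is present, so *pexH* is transcribed.

ON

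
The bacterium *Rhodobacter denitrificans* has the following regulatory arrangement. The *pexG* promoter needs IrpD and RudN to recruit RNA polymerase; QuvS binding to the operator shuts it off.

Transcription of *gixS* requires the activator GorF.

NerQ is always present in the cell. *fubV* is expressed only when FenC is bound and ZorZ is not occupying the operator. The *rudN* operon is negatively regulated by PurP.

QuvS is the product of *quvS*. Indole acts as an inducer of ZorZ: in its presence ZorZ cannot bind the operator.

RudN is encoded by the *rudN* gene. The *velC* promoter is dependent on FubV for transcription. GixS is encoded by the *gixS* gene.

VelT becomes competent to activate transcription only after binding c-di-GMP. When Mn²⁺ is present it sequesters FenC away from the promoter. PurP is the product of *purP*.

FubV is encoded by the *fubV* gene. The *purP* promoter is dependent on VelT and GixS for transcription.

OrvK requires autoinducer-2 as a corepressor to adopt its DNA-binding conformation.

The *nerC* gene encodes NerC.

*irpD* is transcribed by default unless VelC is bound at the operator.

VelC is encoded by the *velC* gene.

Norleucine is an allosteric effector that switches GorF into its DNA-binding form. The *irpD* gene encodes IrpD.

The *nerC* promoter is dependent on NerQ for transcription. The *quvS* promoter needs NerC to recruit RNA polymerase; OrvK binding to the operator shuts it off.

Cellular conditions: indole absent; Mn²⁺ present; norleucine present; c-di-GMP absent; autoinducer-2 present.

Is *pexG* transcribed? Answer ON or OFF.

Mn²⁺ is present, so FenC is inactive.
Indole is absent, so ZorZ is active.
With repressor ZorZ bound, *fubV* is not transcribed.
So FubV is not produced.
Required activator FubV is absent, so *velC* is not transcribed.
So VelC is not produced.
With no repressor bound, *irpD* is transcribed.
So IrpD is produced and active.
c-di-GMP is absent, so VelT is inactive.
Norleucine is present, so GorF is active.
No repressor is bound and GorF is active, so *gixS* is transcribed.
So GixS is produced and active.
Required activator VelT is absent, so *purP* is not transcribed.
So PurP is not produced.
With no repressor bound, *rudN* is transcribed.
So RudN is produced and active.
NerQ is produced constitutively and is active.
No repressor is bound and NerQ is active, so *nerC* is transcribed.
So NerC is produced and active.
Autoinducer-2 is present, so OrvK is active.
With repressor OrvK bound, *quvS* is not transcribed.
So QuvS is not produced.
No repressor is bound and IrpD and RudN are active, so *pexG* is transcribed.

ON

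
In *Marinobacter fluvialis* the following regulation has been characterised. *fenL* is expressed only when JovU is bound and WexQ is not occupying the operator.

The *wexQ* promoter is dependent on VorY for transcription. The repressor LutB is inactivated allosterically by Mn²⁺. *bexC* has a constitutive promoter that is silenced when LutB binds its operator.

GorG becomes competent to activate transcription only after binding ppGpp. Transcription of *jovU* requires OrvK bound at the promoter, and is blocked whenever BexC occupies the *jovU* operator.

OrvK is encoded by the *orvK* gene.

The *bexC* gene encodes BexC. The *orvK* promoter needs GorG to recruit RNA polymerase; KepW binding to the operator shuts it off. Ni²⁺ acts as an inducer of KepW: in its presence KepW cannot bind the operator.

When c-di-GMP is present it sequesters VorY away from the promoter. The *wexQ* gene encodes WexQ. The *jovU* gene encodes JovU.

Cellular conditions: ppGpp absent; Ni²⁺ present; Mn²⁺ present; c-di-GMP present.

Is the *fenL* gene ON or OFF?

OFF

c-di-GMP is present, so VorY is inactive.
Required activator VorY is absent, so *wexQ* is not transcribed.
So WexQ is not produced.
Mn²⁺ is present, so LutB is inactive.
With no repressor bound, *bexC* is transcribed.
So BexC is produced and active.
ppGpp is absent, so GorG is inactive.
Ni²⁺ is present, so KepW is inactive.
Required activator GorG is absent, so *orvK* is not transcribed.
So OrvK is not produced.
With repressor BexC bound, *jovU* is not transcribed.
So JovU is not produced.
Required activator JovU is absent, so *fenL* is not transcribed.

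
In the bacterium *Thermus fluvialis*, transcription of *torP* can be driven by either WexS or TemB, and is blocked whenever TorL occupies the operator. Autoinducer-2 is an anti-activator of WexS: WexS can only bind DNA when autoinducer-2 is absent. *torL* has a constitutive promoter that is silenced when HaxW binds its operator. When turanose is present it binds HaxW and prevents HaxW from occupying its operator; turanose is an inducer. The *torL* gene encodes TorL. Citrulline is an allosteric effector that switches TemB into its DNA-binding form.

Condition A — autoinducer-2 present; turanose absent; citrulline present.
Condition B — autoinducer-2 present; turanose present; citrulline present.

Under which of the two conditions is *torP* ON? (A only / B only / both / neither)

Condition A:
Autoinducer-2 is present, so WexS is inactive.
Turanose is absent, so HaxW is active.
With repressor HaxW bound, *torL* is not transcribed.
So TorL is not produced.
Citrulline is present, so TemB is active.
Activator TemB is present, so *torP* is transcribed.
→ *torP* is ON in A.
Condition B:
Autoinducer-2 is present, so WexS is inactive.
Turanose is present, so HaxW is inactive.
With no repressor bound, *torL* is transcribed.
So TorL is produced and active.
Citrulline is present, so TemB is active.
With repressor TorL bound, *torP* is not transcribed.
→ *torP* is OFF in B.

A only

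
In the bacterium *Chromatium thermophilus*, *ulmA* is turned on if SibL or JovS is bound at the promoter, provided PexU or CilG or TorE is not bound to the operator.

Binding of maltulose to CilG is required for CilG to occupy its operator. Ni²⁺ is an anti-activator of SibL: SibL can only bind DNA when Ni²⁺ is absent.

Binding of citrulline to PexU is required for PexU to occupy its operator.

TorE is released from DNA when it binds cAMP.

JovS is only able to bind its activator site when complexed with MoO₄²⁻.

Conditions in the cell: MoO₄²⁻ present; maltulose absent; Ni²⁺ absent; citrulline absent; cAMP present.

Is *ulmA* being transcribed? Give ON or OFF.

ON

Citrulline is absent, so PexU is inactive.
Ni²⁺ is absent, so SibL is active.
Maltulose is absent, so CilG is inactive.
MoO₄²⁻ is present, so JovS is active.
cAMP is present, so TorE is inactive.
Activator SibL is present, so *ulmA* is transcribed.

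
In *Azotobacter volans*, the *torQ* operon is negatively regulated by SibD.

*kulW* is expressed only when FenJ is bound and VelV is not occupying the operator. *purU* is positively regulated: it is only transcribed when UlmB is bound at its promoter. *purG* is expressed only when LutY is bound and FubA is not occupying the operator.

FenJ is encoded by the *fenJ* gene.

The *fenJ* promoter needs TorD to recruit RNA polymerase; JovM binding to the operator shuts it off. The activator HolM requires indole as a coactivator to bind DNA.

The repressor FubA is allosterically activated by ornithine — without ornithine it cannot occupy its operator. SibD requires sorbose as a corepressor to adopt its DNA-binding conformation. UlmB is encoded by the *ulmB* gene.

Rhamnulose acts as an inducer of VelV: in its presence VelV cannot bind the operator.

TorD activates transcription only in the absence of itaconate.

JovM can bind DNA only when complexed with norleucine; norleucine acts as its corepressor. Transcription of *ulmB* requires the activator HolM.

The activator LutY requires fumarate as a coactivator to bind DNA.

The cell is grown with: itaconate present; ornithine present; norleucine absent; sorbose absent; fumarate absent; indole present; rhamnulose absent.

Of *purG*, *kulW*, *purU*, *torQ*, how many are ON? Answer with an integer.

Fumarate is absent, so LutY is inactive.
Ornithine is present, so FubA is active.
With repressor FubA bound, *purG* is not transcribed.
→ *purG* is OFF.
Norleucine is absent, so JovM is inactive.
Itaconate is present, so TorD is inactive.
Required activator TorD is absent, so *fenJ* is not transcribed.
So FenJ is not produced.
Rhamnulose is absent, so VelV is active.
With repressor VelV bound, *kulW* is not transcribed.
→ *kulW* is OFF.
Indole is present, so HolM is active.
No repressor is bound and HolM is active, so *ulmB* is transcribed.
So UlmB is produced and active.
No repressor is bound and UlmB is active, so *purU* is transcribed.
→ *purU* is ON.
Sorbose is absent, so SibD is inactive.
With no repressor bound, *torQ* is transcribed.
→ *torQ* is ON.
2 of the 4 genes are transcribed.

2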